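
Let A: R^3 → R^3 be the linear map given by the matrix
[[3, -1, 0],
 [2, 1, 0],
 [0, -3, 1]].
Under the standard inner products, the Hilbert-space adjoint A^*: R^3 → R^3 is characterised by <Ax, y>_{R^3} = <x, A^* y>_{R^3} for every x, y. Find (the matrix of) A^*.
A^* = A^T =
[[3, 2, 0],
 [-1, 1, -3],
 [0, 0, 1]]

For real matrices with standard dot products, the defining identity <Ax, y> = <x, A^* y> gives (Ax)^T y = x^T (A^*) y, i.e. x^T A^T y = x^T (A^*) y. Since this holds for all x, y, we must have A^* = A^T. Therefore
A^* =
[[3, 2, 0],
 [-1, 1, -3],
 [0, 0, 1]].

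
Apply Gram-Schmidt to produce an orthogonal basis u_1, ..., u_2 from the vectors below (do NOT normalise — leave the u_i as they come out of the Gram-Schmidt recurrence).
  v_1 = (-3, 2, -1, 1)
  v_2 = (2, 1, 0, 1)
Orthogonal basis:
  u_1 = (-3, 2, -1, 1)
  u_2 = (7/5, 7/5, -1/5, 6/5)

Apply the Gram-Schmidt recurrence
  u_1 = v_1
  u_i = v_i − Σ_{j<i} ((v_i · u_j) / (u_j · u_j)) · u_j.

Step by step this gives:
  u_1 = (-3, 2, -1, 1)
  u_2 = (7/5, 7/5, -1/5, 6/5)

Orthogonality check:
  u_2 · u_1 = 0 (should be 0)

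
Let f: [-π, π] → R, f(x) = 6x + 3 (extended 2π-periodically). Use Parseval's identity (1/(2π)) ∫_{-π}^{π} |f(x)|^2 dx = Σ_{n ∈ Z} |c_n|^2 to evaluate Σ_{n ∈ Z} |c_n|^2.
Σ |c_n|^2 = 12π^2 + 9

Expand and integrate term by term over [-π, π]:
  ∫ (6x)^2 dx = 36·(2π^3/3); ∫ 2·6·(3)·x dx = 0 (odd integrand); ∫ 3^2 dx = 9·2π.
So (1/(2π)) ∫_{-π}^{π} (6x + 3)^2 dx = 36π^2/3 + 9 = 12π^2 + 9.
Parseval ⇒ Σ |c_n|^2 = 12π^2 + 9.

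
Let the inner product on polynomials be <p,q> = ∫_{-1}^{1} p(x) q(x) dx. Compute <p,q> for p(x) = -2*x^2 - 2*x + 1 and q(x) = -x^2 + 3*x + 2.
<p,q> = -38/15

Expand the product: p(x)·q(x) = 2*x^4 - 4*x^3 - 11*x^2 - x + 2.
∫_{-1}^{1} of each monomial x^k gives [2/(k+1) if k even, 0 if k odd]. Integrating term-by-term (or equivalently evaluating the antiderivative F(x) = 2*x^5/5 - x^4 - 11*x^3/3 - x^2/2 + 2*x at the endpoints):
  F(1) − F(−1) = -83/30 − (-7/30) = -38/15.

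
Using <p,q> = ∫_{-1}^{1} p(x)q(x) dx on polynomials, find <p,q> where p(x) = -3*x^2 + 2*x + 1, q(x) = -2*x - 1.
<p,q> = -8/3

Expand the product: p(x)·q(x) = 6*x^3 - x^2 - 4*x - 1.
∫_{-1}^{1} of each monomial x^k gives [2/(k+1) if k even, 0 if k odd]. Integrating term-by-term (or equivalently evaluating the antiderivative F(x) = 3*x^4/2 - x^3/3 - 2*x^2 - x at the endpoints):
  F(1) − F(−1) = -11/6 − (5/6) = -8/3.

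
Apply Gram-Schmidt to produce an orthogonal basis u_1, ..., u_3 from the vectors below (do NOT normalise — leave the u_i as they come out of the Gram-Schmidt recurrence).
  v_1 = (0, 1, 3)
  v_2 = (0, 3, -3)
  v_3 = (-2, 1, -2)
Orthogonal basis:
  u_1 = (0, 1, 3)
  u_2 = (0, 18/5, -6/5)
  u_3 = (-2, 0, 0)

Apply the Gram-Schmidt recurrence
  u_1 = v_1
  u_i = v_i − Σ_{j<i} ((v_i · u_j) / (u_j · u_j)) · u_j.

Step by step this gives:
  u_1 = (0, 1, 3)
  u_2 = (0, 18/5, -6/5)
  u_3 = (-2, 0, 0)

Orthogonality check:
  u_2 · u_1 = 0 (should be 0)
  u_3 · u_1 = 0 (should be 0)
  u_3 · u_2 = 0 (should be 0)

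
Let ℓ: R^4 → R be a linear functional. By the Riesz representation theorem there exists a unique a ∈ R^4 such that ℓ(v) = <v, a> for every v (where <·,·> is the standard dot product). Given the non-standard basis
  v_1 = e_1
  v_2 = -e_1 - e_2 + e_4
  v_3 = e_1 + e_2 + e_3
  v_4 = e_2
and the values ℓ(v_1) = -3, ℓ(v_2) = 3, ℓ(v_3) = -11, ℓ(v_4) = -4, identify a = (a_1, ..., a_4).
a = (-3, -4, -4, -4)

Write a = (a_1, ..., a_4) in the standard basis. For each basis vector v_i, ℓ(v_i) = <v_i, a> is a linear equation in the a_j's. Collect the n equations into a matrix system V a = ℓ, where row i of V is v_i (expressed in the standard basis). Since V is invertible (lower-triangular with 1s on the diagonal, up to permutation), solve by back-substitution:
  V =
[[1, 0, 0, 0],
 [-1, -1, 0, 1],
 [1, 1, 1, 0],
 [0, 1, 0, 0]]
  V a = (-3, 3, -11, -4)
Solving gives a = (-3, -4, -4, -4).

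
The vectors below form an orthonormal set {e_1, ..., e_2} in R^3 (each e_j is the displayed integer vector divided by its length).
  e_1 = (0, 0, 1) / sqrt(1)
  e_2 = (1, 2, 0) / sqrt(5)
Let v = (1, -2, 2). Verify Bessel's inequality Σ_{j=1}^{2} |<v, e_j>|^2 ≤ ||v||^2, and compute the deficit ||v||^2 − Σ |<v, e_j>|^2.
Σ |<v, e_j>|^2 = 29/5; ||v||^2 = 9; deficit = 16/5

Write each e_j = u_j / sqrt(<u_j, u_j>) where u_j is the displayed integer vector. Then <v, e_j> = <v, u_j> / sqrt(<u_j, u_j>), so |<v, e_j>|^2 = <v, u_j>^2 / <u_j, u_j>.
Coefficients: <v, e_1> = 2/sqrt(1), <v, e_2> = -3/sqrt(5).
Square and sum: Σ |<v, e_j>|^2 = 29/5.
Compute ||v||^2 = v·v = 9.
Deficit = 9 − 29/5 = 16/5 ≥ 0, confirming Bessel's inequality. (The deficit equals ||v − Σ <v,e_j> e_j||^2, the squared distance from v to span{e_j}.)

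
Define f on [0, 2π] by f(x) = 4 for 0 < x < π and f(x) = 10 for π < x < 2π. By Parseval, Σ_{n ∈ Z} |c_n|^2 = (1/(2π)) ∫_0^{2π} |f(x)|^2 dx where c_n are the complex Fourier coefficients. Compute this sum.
Σ |c_n|^2 = 58

Parseval equates the L^2 energy of f (normalised by 1/(2π)) with the ℓ^2 sum of its Fourier coefficients: (1/(2π)) ∫_0^{2π} |f|^2 = Σ |c_n|^2.
Compute the left side: (1/(2π)) [∫_0^π 4^2 dx + ∫_π^{2π} 10^2 dx] = (1/(2π)) · (16π + 100π) = (16 + 100)/2 = 58.
So Σ_{n ∈ Z} |c_n|^2 = 58.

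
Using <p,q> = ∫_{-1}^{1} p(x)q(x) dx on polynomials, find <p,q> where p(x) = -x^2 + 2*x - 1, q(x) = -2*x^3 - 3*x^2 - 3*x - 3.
<p,q> = 28/5

Expand the product: p(x)·q(x) = 2*x^5 - x^4 - x^3 - 3*x + 3.
∫_{-1}^{1} of each monomial x^k gives [2/(k+1) if k even, 0 if k odd]. Integrating term-by-term (or equivalently evaluating the antiderivative F(x) = x^6/3 - x^5/5 - x^4/4 - 3*x^2/2 + 3*x at the endpoints):
  F(1) − F(−1) = 83/60 − (-253/60) = 28/5.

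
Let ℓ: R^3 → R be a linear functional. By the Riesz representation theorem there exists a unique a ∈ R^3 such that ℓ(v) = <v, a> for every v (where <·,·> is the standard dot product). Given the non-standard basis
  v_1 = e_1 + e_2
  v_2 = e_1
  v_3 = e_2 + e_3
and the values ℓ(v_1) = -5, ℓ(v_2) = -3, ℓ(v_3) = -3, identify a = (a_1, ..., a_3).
a = (-3, -2, -1)

Write a = (a_1, ..., a_3) in the standard basis. For each basis vector v_i, ℓ(v_i) = <v_i, a> is a linear equation in the a_j's. Collect the n equations into a matrix system V a = ℓ, where row i of V is v_i (expressed in the standard basis). Since V is invertible (lower-triangular with 1s on the diagonal, up to permutation), solve by back-substitution:
  V =
[[1, 1, 0],
 [1, 0, 0],
 [0, 1, 1]]
  V a = (-5, -3, -3)
Solving gives a = (-3, -2, -1).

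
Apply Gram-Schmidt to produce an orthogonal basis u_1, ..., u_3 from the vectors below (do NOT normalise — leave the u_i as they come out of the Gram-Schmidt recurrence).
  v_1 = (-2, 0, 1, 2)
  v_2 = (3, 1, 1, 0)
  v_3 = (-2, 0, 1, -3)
Orthogonal basis:
  u_1 = (-2, 0, 1, 2)
  u_2 = (17/9, 1, 14/9, 10/9)
  u_3 = (-35/37, 25/37, 80/37, -75/37)

Apply the Gram-Schmidt recurrence
  u_1 = v_1
  u_i = v_i − Σ_{j<i} ((v_i · u_j) / (u_j · u_j)) · u_j.

Step by step this gives:
  u_1 = (-2, 0, 1, 2)
  u_2 = (17/9, 1, 14/9, 10/9)
  u_3 = (-35/37, 25/37, 80/37, -75/37)

Orthogonality check:
  u_2 · u_1 = 0 (should be 0)
  u_3 · u_1 = 0 (should be 0)
  u_3 · u_2 = 0 (should be 0)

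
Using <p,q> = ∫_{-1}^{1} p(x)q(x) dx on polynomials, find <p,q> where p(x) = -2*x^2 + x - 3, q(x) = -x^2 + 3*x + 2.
<p,q> = -148/15

Expand the product: p(x)·q(x) = 2*x^4 - 7*x^3 + 2*x^2 - 7*x - 6.
∫_{-1}^{1} of each monomial x^k gives [2/(k+1) if k even, 0 if k odd]. Integrating term-by-term (or equivalently evaluating the antiderivative F(x) = 2*x^5/5 - 7*x^4/4 + 2*x^3/3 - 7*x^2/2 - 6*x at the endpoints):
  F(1) − F(−1) = -611/60 − (-19/60) = -148/15.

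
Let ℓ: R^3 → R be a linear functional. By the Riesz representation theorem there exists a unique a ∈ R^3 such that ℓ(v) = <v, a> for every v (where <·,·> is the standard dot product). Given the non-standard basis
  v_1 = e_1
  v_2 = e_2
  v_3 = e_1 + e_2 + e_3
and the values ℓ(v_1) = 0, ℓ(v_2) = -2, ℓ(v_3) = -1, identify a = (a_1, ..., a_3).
a = (0, -2, 1)

Write a = (a_1, ..., a_3) in the standard basis. For each basis vector v_i, ℓ(v_i) = <v_i, a> is a linear equation in the a_j's. Collect the n equations into a matrix system V a = ℓ, where row i of V is v_i (expressed in the standard basis). Since V is invertible (lower-triangular with 1s on the diagonal, up to permutation), solve by back-substitution:
  V =
[[1, 0, 0],
 [0, 1, 0],
 [1, 1, 1]]
  V a = (0, -2, -1)
Solving gives a = (0, -2, 1).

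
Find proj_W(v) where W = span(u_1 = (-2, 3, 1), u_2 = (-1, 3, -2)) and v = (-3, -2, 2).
proj_W(v) = (-66/115, -15/23, 323/115)

Set up U = [u_1 | ... | u_2] ∈ R^(3×2). The projector onto W = col(U) is P = U (U^T U)^(-1) U^T.
Compute U^T U =
  [14, 9]
  [9, 14],
and U^T v = (2, -7).
Solve U^T U · c = U^T v for the coefficients: c = (91/115, -116/115). The projection is proj_W(v) = U c.
Check: (v - proj_W(v)) · u_1 = 0  (should be 0).
Check: (v - proj_W(v)) · u_2 = 0  (should be 0).
Result: proj_W(v) = (-66/115, -15/23, 323/115).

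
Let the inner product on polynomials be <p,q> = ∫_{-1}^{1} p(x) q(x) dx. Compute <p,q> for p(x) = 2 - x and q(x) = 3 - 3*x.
<p,q> = 14

Expand the product: p(x)·q(x) = 3*x^2 - 9*x + 6.
∫_{-1}^{1} of each monomial x^k gives [2/(k+1) if k even, 0 if k odd]. Integrating term-by-term (or equivalently evaluating the antiderivative F(x) = x^3 - 9*x^2/2 + 6*x at the endpoints):
  F(1) − F(−1) = 5/2 − (-23/2) = 14.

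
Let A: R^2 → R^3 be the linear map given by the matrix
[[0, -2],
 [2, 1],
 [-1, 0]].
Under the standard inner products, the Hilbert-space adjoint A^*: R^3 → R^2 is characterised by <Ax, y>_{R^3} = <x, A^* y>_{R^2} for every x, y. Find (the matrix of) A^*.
A^* = A^T =
[[0, 2, -1],
 [-2, 1, 0]]

For real matrices with standard dot products, the defining identity <Ax, y> = <x, A^* y> gives (Ax)^T y = x^T (A^*) y, i.e. x^T A^T y = x^T (A^*) y. Since this holds for all x, y, we must have A^* = A^T. Therefore
A^* =
[[0, 2, -1],
 [-2, 1, 0]].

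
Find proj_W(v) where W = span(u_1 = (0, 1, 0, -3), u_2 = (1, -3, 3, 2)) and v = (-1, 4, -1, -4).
proj_W(v) = (-96/149, 440/149, -288/149, -648/149)

Set up U = [u_1 | ... | u_2] ∈ R^(4×2). The projector onto W = col(U) is P = U (U^T U)^(-1) U^T.
Compute U^T U =
  [10, -9]
  [-9, 23],
and U^T v = (16, -24).
Solve U^T U · c = U^T v for the coefficients: c = (152/149, -96/149). The projection is proj_W(v) = U c.
Check: (v - proj_W(v)) · u_1 = 0  (should be 0).
Check: (v - proj_W(v)) · u_2 = 0  (should be 0).
Result: proj_W(v) = (-96/149, 440/149, -288/149, -648/149).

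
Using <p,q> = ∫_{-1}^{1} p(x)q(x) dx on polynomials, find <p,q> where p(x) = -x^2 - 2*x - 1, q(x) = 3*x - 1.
<p,q> = -4/3

Expand the product: p(x)·q(x) = -3*x^3 - 5*x^2 - x + 1.
∫_{-1}^{1} of each monomial x^k gives [2/(k+1) if k even, 0 if k odd]. Integrating term-by-term (or equivalently evaluating the antiderivative F(x) = -3*x^4/4 - 5*x^3/3 - x^2/2 + x at the endpoints):
  F(1) − F(−1) = -23/12 − (-7/12) = -4/3.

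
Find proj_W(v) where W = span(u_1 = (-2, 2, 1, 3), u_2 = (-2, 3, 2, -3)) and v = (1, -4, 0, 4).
proj_W(v) = (688/459, -1162/459, -818/459, 604/153)

Set up U = [u_1 | ... | u_2] ∈ R^(4×2). The projector onto W = col(U) is P = U (U^T U)^(-1) U^T.
Compute U^T U =
  [18, 3]
  [3, 26],
and U^T v = (2, -26).
Solve U^T U · c = U^T v for the coefficients: c = (130/459, -158/153). The projection is proj_W(v) = U c.
Check: (v - proj_W(v)) · u_1 = 0  (should be 0).
Check: (v - proj_W(v)) · u_2 = 0  (should be 0).
Result: proj_W(v) = (688/459, -1162/459, -818/459, 604/153).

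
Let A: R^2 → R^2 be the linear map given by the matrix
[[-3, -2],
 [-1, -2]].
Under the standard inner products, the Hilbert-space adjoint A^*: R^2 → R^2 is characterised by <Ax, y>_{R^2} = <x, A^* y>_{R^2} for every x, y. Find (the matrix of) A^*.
A^* = A^T =
[[-3, -1],
 [-2, -2]]

For real matrices with standard dot products, the defining identity <Ax, y> = <x, A^* y> gives (Ax)^T y = x^T (A^*) y, i.e. x^T A^T y = x^T (A^*) y. Since this holds for all x, y, we must have A^* = A^T. Therefore
A^* =
[[-3, -1],
 [-2, -2]].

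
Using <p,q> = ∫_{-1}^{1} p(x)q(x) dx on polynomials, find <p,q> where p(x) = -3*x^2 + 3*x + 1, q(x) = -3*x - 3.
<p,q> = -6

Expand the product: p(x)·q(x) = 9*x^3 - 12*x - 3.
∫_{-1}^{1} of each monomial x^k gives [2/(k+1) if k even, 0 if k odd]. Integrating term-by-term (or equivalently evaluating the antiderivative F(x) = 9*x^4/4 - 6*x^2 - 3*x at the endpoints):
  F(1) − F(−1) = -27/4 − (-3/4) = -6.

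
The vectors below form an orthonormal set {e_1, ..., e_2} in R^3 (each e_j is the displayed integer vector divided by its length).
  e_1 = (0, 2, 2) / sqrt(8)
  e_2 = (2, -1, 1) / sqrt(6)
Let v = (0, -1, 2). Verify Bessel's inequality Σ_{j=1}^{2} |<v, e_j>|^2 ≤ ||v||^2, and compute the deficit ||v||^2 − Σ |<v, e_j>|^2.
Σ |<v, e_j>|^2 = 2; ||v||^2 = 5; deficit = 3

Write each e_j = u_j / sqrt(<u_j, u_j>) where u_j is the displayed integer vector. Then <v, e_j> = <v, u_j> / sqrt(<u_j, u_j>), so |<v, e_j>|^2 = <v, u_j>^2 / <u_j, u_j>.
Coefficients: <v, e_1> = 2/sqrt(8), <v, e_2> = 3/sqrt(6).
Square and sum: Σ |<v, e_j>|^2 = 2.
Compute ||v||^2 = v·v = 5.
Deficit = 5 − 2 = 3 ≥ 0, confirming Bessel's inequality. (The deficit equals ||v − Σ <v,e_j> e_j||^2, the squared distance from v to span{e_j}.)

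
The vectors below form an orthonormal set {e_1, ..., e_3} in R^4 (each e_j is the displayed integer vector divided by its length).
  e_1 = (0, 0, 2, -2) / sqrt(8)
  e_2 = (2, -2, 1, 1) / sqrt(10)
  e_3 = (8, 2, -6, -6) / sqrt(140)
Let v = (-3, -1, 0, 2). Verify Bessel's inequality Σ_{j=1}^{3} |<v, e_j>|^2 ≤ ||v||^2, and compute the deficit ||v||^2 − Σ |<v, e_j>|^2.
Σ |<v, e_j>|^2 = 89/7; ||v||^2 = 14; deficit = 9/7

Write each e_j = u_j / sqrt(<u_j, u_j>) where u_j is the displayed integer vector. Then <v, e_j> = <v, u_j> / sqrt(<u_j, u_j>), so |<v, e_j>|^2 = <v, u_j>^2 / <u_j, u_j>.
Coefficients: <v, e_1> = -4/sqrt(8), <v, e_2> = -2/sqrt(10), <v, e_3> = -38/sqrt(140).
Square and sum: Σ |<v, e_j>|^2 = 89/7.
Compute ||v||^2 = v·v = 14.
Deficit = 14 − 89/7 = 9/7 ≥ 0, confirming Bessel's inequality. (The deficit equals ||v − Σ <v,e_j> e_j||^2, the squared distance from v to span{e_j}.)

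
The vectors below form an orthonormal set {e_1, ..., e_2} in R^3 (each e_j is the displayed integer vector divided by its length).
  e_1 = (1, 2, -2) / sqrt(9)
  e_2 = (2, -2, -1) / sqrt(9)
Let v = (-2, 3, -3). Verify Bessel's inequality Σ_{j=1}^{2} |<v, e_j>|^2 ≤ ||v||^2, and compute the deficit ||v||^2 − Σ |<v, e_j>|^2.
Σ |<v, e_j>|^2 = 149/9; ||v||^2 = 22; deficit = 49/9

Write each e_j = u_j / sqrt(<u_j, u_j>) where u_j is the displayed integer vector. Then <v, e_j> = <v, u_j> / sqrt(<u_j, u_j>), so |<v, e_j>|^2 = <v, u_j>^2 / <u_j, u_j>.
Coefficients: <v, e_1> = 10/sqrt(9), <v, e_2> = -7/sqrt(9).
Square and sum: Σ |<v, e_j>|^2 = 149/9.
Compute ||v||^2 = v·v = 22.
Deficit = 22 − 149/9 = 49/9 ≥ 0, confirming Bessel's inequality. (The deficit equals ||v − Σ <v,e_j> e_j||^2, the squared distance from v to span{e_j}.)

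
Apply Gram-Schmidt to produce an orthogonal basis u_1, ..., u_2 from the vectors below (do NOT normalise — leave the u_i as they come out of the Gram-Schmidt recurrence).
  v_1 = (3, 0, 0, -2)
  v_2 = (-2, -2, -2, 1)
Orthogonal basis:
  u_1 = (3, 0, 0, -2)
  u_2 = (-2/13, -2, -2, -3/13)

Apply the Gram-Schmidt recurrence
  u_1 = v_1
  u_i = v_i − Σ_{j<i} ((v_i · u_j) / (u_j · u_j)) · u_j.

Step by step this gives:
  u_1 = (3, 0, 0, -2)
  u_2 = (-2/13, -2, -2, -3/13)

Orthogonality check:
  u_2 · u_1 = 0 (should be 0)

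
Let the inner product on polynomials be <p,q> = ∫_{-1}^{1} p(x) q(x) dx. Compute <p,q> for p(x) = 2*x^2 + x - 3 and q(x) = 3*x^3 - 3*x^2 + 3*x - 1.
<p,q> = 172/15

Expand the product: p(x)·q(x) = 6*x^5 - 3*x^4 - 6*x^3 + 10*x^2 - 10*x + 3.
∫_{-1}^{1} of each monomial x^k gives [2/(k+1) if k even, 0 if k odd]. Integrating term-by-term (or equivalently evaluating the antiderivative F(x) = x^6 - 3*x^5/5 - 3*x^4/2 + 10*x^3/3 - 5*x^2 + 3*x at the endpoints):
  F(1) − F(−1) = 7/30 − (-337/30) = 172/15.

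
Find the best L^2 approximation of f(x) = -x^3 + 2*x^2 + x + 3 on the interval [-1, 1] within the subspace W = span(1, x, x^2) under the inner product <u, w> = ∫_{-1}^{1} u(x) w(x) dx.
g(x) = 2*x^2 + 2*x/5 + 3

The best approximation g ∈ W is the orthogonal projection of f onto W. Writing g = a_0 + a_1 x + a_2 x^2, the coefficients solve the normal equations G · a = b where
  G_{ij} = <φ_i, φ_j> and b_i = <f, φ_i>, with φ_0 = 1, φ_1 = x, φ_2 = x^2.
G =
  [2, 0, 2/3]
  [0, 2/3, 0]
  [2/3, 0, 2/5],
b = (22/3, 4/15, 14/5).
Solving gives a_0 = 3, a_1 = 2/5, a_2 = 2, so
  g(x) = 2*x^2 + 2*x/5 + 3.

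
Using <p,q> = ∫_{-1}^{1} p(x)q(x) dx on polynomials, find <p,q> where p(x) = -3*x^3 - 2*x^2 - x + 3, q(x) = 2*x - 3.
<p,q> = -266/15

Expand the product: p(x)·q(x) = -6*x^4 + 5*x^3 + 4*x^2 + 9*x - 9.
∫_{-1}^{1} of each monomial x^k gives [2/(k+1) if k even, 0 if k odd]. Integrating term-by-term (or equivalently evaluating the antiderivative F(x) = -6*x^5/5 + 5*x^4/4 + 4*x^3/3 + 9*x^2/2 - 9*x at the endpoints):
  F(1) − F(−1) = -187/60 − (877/60) = -266/15.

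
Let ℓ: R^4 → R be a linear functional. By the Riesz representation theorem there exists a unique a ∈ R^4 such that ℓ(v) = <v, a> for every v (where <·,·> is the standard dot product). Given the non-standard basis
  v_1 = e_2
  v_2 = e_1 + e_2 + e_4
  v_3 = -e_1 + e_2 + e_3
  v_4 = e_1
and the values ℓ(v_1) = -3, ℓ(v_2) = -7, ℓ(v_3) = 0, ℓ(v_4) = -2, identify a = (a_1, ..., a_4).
a = (-2, -3, 1, -2)

Write a = (a_1, ..., a_4) in the standard basis. For each basis vector v_i, ℓ(v_i) = <v_i, a> is a linear equation in the a_j's. Collect the n equations into a matrix system V a = ℓ, where row i of V is v_i (expressed in the standard basis). Since V is invertible (lower-triangular with 1s on the diagonal, up to permutation), solve by back-substitution:
  V =
[[0, 1, 0, 0],
 [1, 1, 0, 1],
 [-1, 1, 1, 0],
 [1, 0, 0, 0]]
  V a = (-3, -7, 0, -2)
Solving gives a = (-2, -3, 1, -2).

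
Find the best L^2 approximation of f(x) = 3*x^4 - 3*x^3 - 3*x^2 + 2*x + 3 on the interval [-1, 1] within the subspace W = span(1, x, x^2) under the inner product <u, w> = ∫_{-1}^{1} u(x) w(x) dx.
g(x) = -3*x^2/7 + x/5 + 96/35

The best approximation g ∈ W is the orthogonal projection of f onto W. Writing g = a_0 + a_1 x + a_2 x^2, the coefficients solve the normal equations G · a = b where
  G_{ij} = <φ_i, φ_j> and b_i = <f, φ_i>, with φ_0 = 1, φ_1 = x, φ_2 = x^2.
G =
  [2, 0, 2/3]
  [0, 2/3, 0]
  [2/3, 0, 2/5],
b = (26/5, 2/15, 58/35).
Solving gives a_0 = 96/35, a_1 = 1/5, a_2 = -3/7, so
  g(x) = -3*x^2/7 + x/5 + 96/35.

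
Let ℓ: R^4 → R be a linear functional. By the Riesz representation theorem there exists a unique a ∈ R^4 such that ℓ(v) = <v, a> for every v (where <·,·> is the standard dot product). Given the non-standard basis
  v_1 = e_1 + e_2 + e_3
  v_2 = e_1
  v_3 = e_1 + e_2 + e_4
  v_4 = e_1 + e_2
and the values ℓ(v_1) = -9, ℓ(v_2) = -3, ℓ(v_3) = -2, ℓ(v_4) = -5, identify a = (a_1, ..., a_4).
a = (-3, -2, -4, 3)

Write a = (a_1, ..., a_4) in the standard basis. For each basis vector v_i, ℓ(v_i) = <v_i, a> is a linear equation in the a_j's. Collect the n equations into a matrix system V a = ℓ, where row i of V is v_i (expressed in the standard basis). Since V is invertible (lower-triangular with 1s on the diagonal, up to permutation), solve by back-substitution:
  V =
[[1, 1, 1, 0],
 [1, 0, 0, 0],
 [1, 1, 0, 1],
 [1, 1, 0, 0]]
  V a = (-9, -3, -2, -5)
Solving gives a = (-3, -2, -4, 3).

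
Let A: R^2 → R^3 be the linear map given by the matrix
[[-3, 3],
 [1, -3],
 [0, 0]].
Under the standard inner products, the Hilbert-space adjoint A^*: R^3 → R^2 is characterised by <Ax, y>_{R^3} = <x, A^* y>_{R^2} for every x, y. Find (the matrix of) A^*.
A^* = A^T =
[[-3, 1, 0],
 [3, -3, 0]]

For real matrices with standard dot products, the defining identity <Ax, y> = <x, A^* y> gives (Ax)^T y = x^T (A^*) y, i.e. x^T A^T y = x^T (A^*) y. Since this holds for all x, y, we must have A^* = A^T. Therefore
A^* =
[[-3, 1, 0],
 [3, -3, 0]].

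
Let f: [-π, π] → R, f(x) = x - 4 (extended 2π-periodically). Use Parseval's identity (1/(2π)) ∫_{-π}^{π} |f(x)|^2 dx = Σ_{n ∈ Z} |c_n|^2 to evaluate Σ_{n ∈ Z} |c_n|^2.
Σ |c_n|^2 = π^2/3 + 16

Expand and integrate term by term over [-π, π]:
  ∫ (x)^2 dx = 1·(2π^3/3); ∫ 2·1·(-4)·x dx = 0 (odd integrand); ∫ (-4)^2 dx = 16·2π.
So (1/(2π)) ∫_{-π}^{π} (x - 4)^2 dx = 1π^2/3 + 16 = π^2/3 + 16.
Parseval ⇒ Σ |c_n|^2 = π^2/3 + 16.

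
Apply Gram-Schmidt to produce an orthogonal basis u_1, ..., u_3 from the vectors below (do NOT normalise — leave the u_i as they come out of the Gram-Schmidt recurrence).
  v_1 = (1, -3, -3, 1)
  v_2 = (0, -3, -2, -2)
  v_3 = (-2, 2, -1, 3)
Orthogonal basis:
  u_1 = (1, -3, -3, 1)
  u_2 = (-13/20, -21/20, -1/20, -53/20)
  u_3 = (-146/57, 12/19, -77/57, 23/57)

Apply the Gram-Schmidt recurrence
  u_1 = v_1
  u_i = v_i − Σ_{j<i} ((v_i · u_j) / (u_j · u_j)) · u_j.

Step by step this gives:
  u_1 = (1, -3, -3, 1)
  u_2 = (-13/20, -21/20, -1/20, -53/20)
  u_3 = (-146/57, 12/19, -77/57, 23/57)

Orthogonality check:
  u_2 · u_1 = 0 (should be 0)
  u_3 · u_1 = 0 (should be 0)
  u_3 · u_2 = 0 (should be 0)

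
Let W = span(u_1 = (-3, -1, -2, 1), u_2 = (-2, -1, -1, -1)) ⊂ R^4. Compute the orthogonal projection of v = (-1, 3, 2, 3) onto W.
proj_W(v) = (1, 1, 0, 3)

Set up U = [u_1 | ... | u_2] ∈ R^(4×2). The projector onto W = col(U) is P = U (U^T U)^(-1) U^T.
Compute U^T U =
  [15, 8]
  [8, 7],
and U^T v = (-1, -6).
Solve U^T U · c = U^T v for the coefficients: c = (1, -2). The projection is proj_W(v) = U c.
Check: (v - proj_W(v)) · u_1 = 0  (should be 0).
Check: (v - proj_W(v)) · u_2 = 0  (should be 0).
Result: proj_W(v) = (1, 1, 0, 3).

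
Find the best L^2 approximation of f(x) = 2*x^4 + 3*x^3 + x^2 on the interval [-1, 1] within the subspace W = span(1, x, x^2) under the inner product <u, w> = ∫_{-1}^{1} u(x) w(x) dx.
g(x) = 19*x^2/7 + 9*x/5 - 6/35

The best approximation g ∈ W is the orthogonal projection of f onto W. Writing g = a_0 + a_1 x + a_2 x^2, the coefficients solve the normal equations G · a = b where
  G_{ij} = <φ_i, φ_j> and b_i = <f, φ_i>, with φ_0 = 1, φ_1 = x, φ_2 = x^2.
G =
  [2, 0, 2/3]
  [0, 2/3, 0]
  [2/3, 0, 2/5],
b = (22/15, 6/5, 34/35).
Solving gives a_0 = -6/35, a_1 = 9/5, a_2 = 19/7, so
  g(x) = 19*x^2/7 + 9*x/5 - 6/35.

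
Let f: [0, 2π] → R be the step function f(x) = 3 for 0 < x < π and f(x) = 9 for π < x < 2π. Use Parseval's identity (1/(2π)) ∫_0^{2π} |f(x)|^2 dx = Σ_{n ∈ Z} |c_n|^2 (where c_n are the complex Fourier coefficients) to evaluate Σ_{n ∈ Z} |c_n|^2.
Σ |c_n|^2 = 45

Parseval equates the L^2 energy of f (normalised by 1/(2π)) with the ℓ^2 sum of its Fourier coefficients: (1/(2π)) ∫_0^{2π} |f|^2 = Σ |c_n|^2.
Compute the left side: (1/(2π)) [∫_0^π 3^2 dx + ∫_π^{2π} 9^2 dx] = (1/(2π)) · (9π + 81π) = (9 + 81)/2 = 45.
So Σ_{n ∈ Z} |c_n|^2 = 45.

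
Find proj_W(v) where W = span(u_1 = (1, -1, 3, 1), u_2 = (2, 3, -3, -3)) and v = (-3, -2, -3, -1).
proj_W(v) = (-627/203, -88/203, -594/203, 88/203)

Set up U = [u_1 | ... | u_2] ∈ R^(4×2). The projector onto W = col(U) is P = U (U^T U)^(-1) U^T.
Compute U^T U =
  [12, -13]
  [-13, 31],
and U^T v = (-11, 0).
Solve U^T U · c = U^T v for the coefficients: c = (-341/203, -143/203). The projection is proj_W(v) = U c.
Check: (v - proj_W(v)) · u_1 = 0  (should be 0).
Check: (v - proj_W(v)) · u_2 = 0  (should be 0).
Result: proj_W(v) = (-627/203, -88/203, -594/203, 88/203).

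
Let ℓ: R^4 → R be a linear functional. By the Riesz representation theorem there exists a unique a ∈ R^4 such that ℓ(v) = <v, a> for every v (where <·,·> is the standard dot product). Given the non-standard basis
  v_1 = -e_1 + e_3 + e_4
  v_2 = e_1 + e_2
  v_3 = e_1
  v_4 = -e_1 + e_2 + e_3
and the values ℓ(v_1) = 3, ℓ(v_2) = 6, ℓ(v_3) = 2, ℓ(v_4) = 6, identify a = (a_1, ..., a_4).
a = (2, 4, 4, 1)

Write a = (a_1, ..., a_4) in the standard basis. For each basis vector v_i, ℓ(v_i) = <v_i, a> is a linear equation in the a_j's. Collect the n equations into a matrix system V a = ℓ, where row i of V is v_i (expressed in the standard basis). Since V is invertible (lower-triangular with 1s on the diagonal, up to permutation), solve by back-substitution:
  V =
[[-1, 0, 1, 1],
 [1, 1, 0, 0],
 [1, 0, 0, 0],
 [-1, 1, 1, 0]]
  V a = (3, 6, 2, 6)
Solving gives a = (2, 4, 4, 1).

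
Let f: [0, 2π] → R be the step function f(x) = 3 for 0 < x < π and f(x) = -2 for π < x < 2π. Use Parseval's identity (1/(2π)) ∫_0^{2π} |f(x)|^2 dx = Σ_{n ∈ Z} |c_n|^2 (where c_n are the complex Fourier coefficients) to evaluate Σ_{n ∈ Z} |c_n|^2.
Σ |c_n|^2 = 13/2

Parseval equates the L^2 energy of f (normalised by 1/(2π)) with the ℓ^2 sum of its Fourier coefficients: (1/(2π)) ∫_0^{2π} |f|^2 = Σ |c_n|^2.
Compute the left side: (1/(2π)) [∫_0^π 3^2 dx + ∫_π^{2π} (-2)^2 dx] = (1/(2π)) · (9π + 4π) = (9 + 4)/2 = 13/2.
So Σ_{n ∈ Z} |c_n|^2 = 13/2.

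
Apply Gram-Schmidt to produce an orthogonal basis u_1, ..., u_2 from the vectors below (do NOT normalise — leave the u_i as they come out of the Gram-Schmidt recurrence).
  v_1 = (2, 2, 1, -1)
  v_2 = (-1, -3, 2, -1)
Orthogonal basis:
  u_1 = (2, 2, 1, -1)
  u_2 = (0, -2, 5/2, -3/2)

Apply the Gram-Schmidt recurrence
  u_1 = v_1
  u_i = v_i − Σ_{j<i} ((v_i · u_j) / (u_j · u_j)) · u_j.

Step by step this gives:
  u_1 = (2, 2, 1, -1)
  u_2 = (0, -2, 5/2, -3/2)

Orthogonality check:
  u_2 · u_1 = 0 (should be 0)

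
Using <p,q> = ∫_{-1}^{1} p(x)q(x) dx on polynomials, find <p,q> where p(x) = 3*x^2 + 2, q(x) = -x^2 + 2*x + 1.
<p,q> = 52/15

Expand the product: p(x)·q(x) = -3*x^4 + 6*x^3 + x^2 + 4*x + 2.
∫_{-1}^{1} of each monomial x^k gives [2/(k+1) if k even, 0 if k odd]. Integrating term-by-term (or equivalently evaluating the antiderivative F(x) = -3*x^5/5 + 3*x^4/2 + x^3/3 + 2*x^2 + 2*x at the endpoints):
  F(1) − F(−1) = 157/30 − (53/30) = 52/15.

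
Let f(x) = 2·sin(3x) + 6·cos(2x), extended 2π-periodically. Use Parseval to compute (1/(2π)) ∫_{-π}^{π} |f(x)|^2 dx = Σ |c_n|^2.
Σ |c_n|^2 = 20

Expand |f|^2 and use orthogonality of {sin(nx), cos(mx)} on [-π, π]:
  ∫_{-π}^{π} sin(nx)^2 dx = π, ∫ cos(mx)^2 dx = π, and cross terms integrate to 0.
So ∫_{-π}^{π} f(x)^2 dx = 2^2 · π + 6^2 · π = (4 + 36)π.
Divide by 2π: (4 + 36)/2 = 20.
By Parseval, this equals Σ |c_n|^2.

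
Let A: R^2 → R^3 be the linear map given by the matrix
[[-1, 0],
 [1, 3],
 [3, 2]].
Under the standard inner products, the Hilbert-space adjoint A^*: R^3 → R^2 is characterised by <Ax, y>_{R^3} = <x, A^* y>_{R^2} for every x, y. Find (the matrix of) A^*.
A^* = A^T =
[[-1, 1, 3],
 [0, 3, 2]]

For real matrices with standard dot products, the defining identity <Ax, y> = <x, A^* y> gives (Ax)^T y = x^T (A^*) y, i.e. x^T A^T y = x^T (A^*) y. Since this holds for all x, y, we must have A^* = A^T. Therefore
A^* =
[[-1, 1, 3],
 [0, 3, 2]].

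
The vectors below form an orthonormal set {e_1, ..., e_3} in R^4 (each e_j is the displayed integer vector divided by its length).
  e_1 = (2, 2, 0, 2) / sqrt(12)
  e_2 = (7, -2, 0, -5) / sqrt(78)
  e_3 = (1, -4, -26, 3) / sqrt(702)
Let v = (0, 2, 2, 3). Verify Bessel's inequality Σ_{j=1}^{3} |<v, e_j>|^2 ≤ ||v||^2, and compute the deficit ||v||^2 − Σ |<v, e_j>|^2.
Σ |<v, e_j>|^2 = 50/3; ||v||^2 = 17; deficit = 1/3

Write each e_j = u_j / sqrt(<u_j, u_j>) where u_j is the displayed integer vector. Then <v, e_j> = <v, u_j> / sqrt(<u_j, u_j>), so |<v, e_j>|^2 = <v, u_j>^2 / <u_j, u_j>.
Coefficients: <v, e_1> = 10/sqrt(12), <v, e_2> = -19/sqrt(78), <v, e_3> = -51/sqrt(702).
Square and sum: Σ |<v, e_j>|^2 = 50/3.
Compute ||v||^2 = v·v = 17.
Deficit = 17 − 50/3 = 1/3 ≥ 0, confirming Bessel's inequality. (The deficit equals ||v − Σ <v,e_j> e_j||^2, the squared distance from v to span{e_j}.)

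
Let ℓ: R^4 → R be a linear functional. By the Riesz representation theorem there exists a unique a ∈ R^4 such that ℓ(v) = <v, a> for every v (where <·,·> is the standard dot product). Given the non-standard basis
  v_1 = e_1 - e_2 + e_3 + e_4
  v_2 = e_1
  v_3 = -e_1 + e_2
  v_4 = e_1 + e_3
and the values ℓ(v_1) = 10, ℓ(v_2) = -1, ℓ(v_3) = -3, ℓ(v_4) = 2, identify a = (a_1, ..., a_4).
a = (-1, -4, 3, 4)

Write a = (a_1, ..., a_4) in the standard basis. For each basis vector v_i, ℓ(v_i) = <v_i, a> is a linear equation in the a_j's. Collect the n equations into a matrix system V a = ℓ, where row i of V is v_i (expressed in the standard basis). Since V is invertible (lower-triangular with 1s on the diagonal, up to permutation), solve by back-substitution:
  V =
[[1, -1, 1, 1],
 [1, 0, 0, 0],
 [-1, 1, 0, 0],
 [1, 0, 1, 0]]
  V a = (10, -1, -3, 2)
Solving gives a = (-1, -4, 3, 4).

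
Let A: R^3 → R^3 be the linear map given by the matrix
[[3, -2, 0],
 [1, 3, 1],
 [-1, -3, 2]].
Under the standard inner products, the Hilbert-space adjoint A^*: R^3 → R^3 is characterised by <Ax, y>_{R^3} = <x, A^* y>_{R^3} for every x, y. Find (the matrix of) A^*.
A^* = A^T =
[[3, 1, -1],
 [-2, 3, -3],
 [0, 1, 2]]

For real matrices with standard dot products, the defining identity <Ax, y> = <x, A^* y> gives (Ax)^T y = x^T (A^*) y, i.e. x^T A^T y = x^T (A^*) y. Since this holds for all x, y, we must have A^* = A^T. Therefore
A^* =
[[3, 1, -1],
 [-2, 3, -3],
 [0, 1, 2]].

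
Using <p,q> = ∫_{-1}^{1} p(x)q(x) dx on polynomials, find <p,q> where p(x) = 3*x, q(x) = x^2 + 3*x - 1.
<p,q> = 6

Expand the product: p(x)·q(x) = 3*x^3 + 9*x^2 - 3*x.
∫_{-1}^{1} of each monomial x^k gives [2/(k+1) if k even, 0 if k odd]. Integrating term-by-term (or equivalently evaluating the antiderivative F(x) = 3*x^4/4 + 3*x^3 - 3*x^2/2 at the endpoints):
  F(1) − F(−1) = 9/4 − (-15/4) = 6.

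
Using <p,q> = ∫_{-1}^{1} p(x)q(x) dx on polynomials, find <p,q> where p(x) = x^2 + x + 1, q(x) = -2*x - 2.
<p,q> = -20/3

Expand the product: p(x)·q(x) = -2*x^3 - 4*x^2 - 4*x - 2.
∫_{-1}^{1} of each monomial x^k gives [2/(k+1) if k even, 0 if k odd]. Integrating term-by-term (or equivalently evaluating the antiderivative F(x) = -x^4/2 - 4*x^3/3 - 2*x^2 - 2*x at the endpoints):
  F(1) − F(−1) = -35/6 − (5/6) = -20/3.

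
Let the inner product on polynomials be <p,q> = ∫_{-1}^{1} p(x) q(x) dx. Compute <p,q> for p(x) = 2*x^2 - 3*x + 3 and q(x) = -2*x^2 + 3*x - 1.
<p,q> = -284/15

Expand the product: p(x)·q(x) = -4*x^4 + 12*x^3 - 17*x^2 + 12*x - 3.
∫_{-1}^{1} of each monomial x^k gives [2/(k+1) if k even, 0 if k odd]. Integrating term-by-term (or equivalently evaluating the antiderivative F(x) = -4*x^5/5 + 3*x^4 - 17*x^3/3 + 6*x^2 - 3*x at the endpoints):
  F(1) − F(−1) = -7/15 − (277/15) = -284/15.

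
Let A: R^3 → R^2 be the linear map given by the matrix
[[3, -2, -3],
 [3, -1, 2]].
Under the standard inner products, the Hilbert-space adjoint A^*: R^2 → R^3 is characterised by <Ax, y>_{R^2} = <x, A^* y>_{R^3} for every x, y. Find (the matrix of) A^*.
A^* = A^T =
[[3, 3],
 [-2, -1],
 [-3, 2]]

For real matrices with standard dot products, the defining identity <Ax, y> = <x, A^* y> gives (Ax)^T y = x^T (A^*) y, i.e. x^T A^T y = x^T (A^*) y. Since this holds for all x, y, we must have A^* = A^T. Therefore
A^* =
[[3, 3],
 [-2, -1],
 [-3, 2]].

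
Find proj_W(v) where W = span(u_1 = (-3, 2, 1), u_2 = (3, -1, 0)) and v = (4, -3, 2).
proj_W(v) = (87/19, -24/19, 5/19)

Set up U = [u_1 | ... | u_2] ∈ R^(3×2). The projector onto W = col(U) is P = U (U^T U)^(-1) U^T.
Compute U^T U =
  [14, -11]
  [-11, 10],
and U^T v = (-16, 15).
Solve U^T U · c = U^T v for the coefficients: c = (5/19, 34/19). The projection is proj_W(v) = U c.
Check: (v - proj_W(v)) · u_1 = 0  (should be 0).
Check: (v - proj_W(v)) · u_2 = 0  (should be 0).
Result: proj_W(v) = (87/19, -24/19, 5/19).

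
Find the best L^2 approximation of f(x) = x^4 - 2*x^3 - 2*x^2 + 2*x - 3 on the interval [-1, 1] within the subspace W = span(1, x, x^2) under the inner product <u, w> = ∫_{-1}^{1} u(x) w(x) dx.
g(x) = -8*x^2/7 + 4*x/5 - 108/35

The best approximation g ∈ W is the orthogonal projection of f onto W. Writing g = a_0 + a_1 x + a_2 x^2, the coefficients solve the normal equations G · a = b where
  G_{ij} = <φ_i, φ_j> and b_i = <f, φ_i>, with φ_0 = 1, φ_1 = x, φ_2 = x^2.
G =
  [2, 0, 2/3]
  [0, 2/3, 0]
  [2/3, 0, 2/5],
b = (-104/15, 8/15, -88/35).
Solving gives a_0 = -108/35, a_1 = 4/5, a_2 = -8/7, so
  g(x) = -8*x^2/7 + 4*x/5 - 108/35.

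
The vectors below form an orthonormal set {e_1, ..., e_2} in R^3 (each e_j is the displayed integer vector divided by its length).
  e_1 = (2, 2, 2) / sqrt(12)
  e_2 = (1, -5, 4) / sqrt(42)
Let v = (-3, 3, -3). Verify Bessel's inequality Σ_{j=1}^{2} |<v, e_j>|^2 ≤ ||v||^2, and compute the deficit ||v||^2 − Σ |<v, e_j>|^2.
Σ |<v, e_j>|^2 = 171/7; ||v||^2 = 27; deficit = 18/7

Write each e_j = u_j / sqrt(<u_j, u_j>) where u_j is the displayed integer vector. Then <v, e_j> = <v, u_j> / sqrt(<u_j, u_j>), so |<v, e_j>|^2 = <v, u_j>^2 / <u_j, u_j>.
Coefficients: <v, e_1> = -6/sqrt(12), <v, e_2> = -30/sqrt(42).
Square and sum: Σ |<v, e_j>|^2 = 171/7.
Compute ||v||^2 = v·v = 27.
Deficit = 27 − 171/7 = 18/7 ≥ 0, confirming Bessel's inequality. (The deficit equals ||v − Σ <v,e_j> e_j||^2, the squared distance from v to span{e_j}.)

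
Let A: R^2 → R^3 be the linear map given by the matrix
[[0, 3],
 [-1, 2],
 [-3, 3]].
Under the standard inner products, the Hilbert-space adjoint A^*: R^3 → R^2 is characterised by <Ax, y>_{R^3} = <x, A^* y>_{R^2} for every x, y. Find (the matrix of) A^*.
A^* = A^T =
[[0, -1, -3],
 [3, 2, 3]]

For real matrices with standard dot products, the defining identity <Ax, y> = <x, A^* y> gives (Ax)^T y = x^T (A^*) y, i.e. x^T A^T y = x^T (A^*) y. Since this holds for all x, y, we must have A^* = A^T. Therefore
A^* =
[[0, -1, -3],
 [3, 2, 3]].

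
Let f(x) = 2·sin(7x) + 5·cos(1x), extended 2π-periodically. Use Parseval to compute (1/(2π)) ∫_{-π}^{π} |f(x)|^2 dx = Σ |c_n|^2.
Σ |c_n|^2 = 29/2

Expand |f|^2 and use orthogonality of {sin(nx), cos(mx)} on [-π, π]:
  ∫_{-π}^{π} sin(nx)^2 dx = π, ∫ cos(mx)^2 dx = π, and cross terms integrate to 0.
So ∫_{-π}^{π} f(x)^2 dx = 2^2 · π + 5^2 · π = (4 + 25)π.
Divide by 2π: (4 + 25)/2 = 29/2.
By Parseval, this equals Σ |c_n|^2.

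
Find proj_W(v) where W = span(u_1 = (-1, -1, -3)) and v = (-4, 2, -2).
proj_W(v) = (-8/11, -8/11, -24/11)

Set up U = [u_1 | ... | u_1] ∈ R^(3×1). The projector onto W = col(U) is P = U (U^T U)^(-1) U^T.
Compute U^T U =
  [11],
and U^T v = (8).
Solve U^T U · c = U^T v for the coefficients: c = (8/11). The projection is proj_W(v) = U c.
Check: (v - proj_W(v)) · u_1 = 0  (should be 0).
Result: proj_W(v) = (-8/11, -8/11, -24/11).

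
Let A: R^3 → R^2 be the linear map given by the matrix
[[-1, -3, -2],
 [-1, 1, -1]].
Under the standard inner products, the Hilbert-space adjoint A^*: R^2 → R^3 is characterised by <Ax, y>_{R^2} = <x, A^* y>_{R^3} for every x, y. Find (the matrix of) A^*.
A^* = A^T =
[[-1, -1],
 [-3, 1],
 [-2, -1]]

For real matrices with standard dot products, the defining identity <Ax, y> = <x, A^* y> gives (Ax)^T y = x^T (A^*) y, i.e. x^T A^T y = x^T (A^*) y. Since this holds for all x, y, we must have A^* = A^T. Therefore
A^* =
[[-1, -1],
 [-3, 1],
 [-2, -1]].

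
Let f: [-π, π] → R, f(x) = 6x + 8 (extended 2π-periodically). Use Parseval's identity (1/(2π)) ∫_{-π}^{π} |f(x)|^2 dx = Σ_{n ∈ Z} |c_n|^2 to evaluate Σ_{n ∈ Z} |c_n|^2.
Σ |c_n|^2 = 12π^2 + 64

Expand and integrate term by term over [-π, π]:
  ∫ (6x)^2 dx = 36·(2π^3/3); ∫ 2·6·(8)·x dx = 0 (odd integrand); ∫ 8^2 dx = 64·2π.
So (1/(2π)) ∫_{-π}^{π} (6x + 8)^2 dx = 36π^2/3 + 64 = 12π^2 + 64.
Parseval ⇒ Σ |c_n|^2 = 12π^2 + 64.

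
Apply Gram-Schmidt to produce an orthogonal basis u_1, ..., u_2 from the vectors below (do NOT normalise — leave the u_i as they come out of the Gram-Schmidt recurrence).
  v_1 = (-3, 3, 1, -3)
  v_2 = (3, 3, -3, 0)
Orthogonal basis:
  u_1 = (-3, 3, 1, -3)
  u_2 = (75/28, 93/28, -81/28, -9/28)

Apply the Gram-Schmidt recurrence
  u_1 = v_1
  u_i = v_i − Σ_{j<i} ((v_i · u_j) / (u_j · u_j)) · u_j.

Step by step this gives:
  u_1 = (-3, 3, 1, -3)
  u_2 = (75/28, 93/28, -81/28, -9/28)

Orthogonality check:
  u_2 · u_1 = 0 (should be 0)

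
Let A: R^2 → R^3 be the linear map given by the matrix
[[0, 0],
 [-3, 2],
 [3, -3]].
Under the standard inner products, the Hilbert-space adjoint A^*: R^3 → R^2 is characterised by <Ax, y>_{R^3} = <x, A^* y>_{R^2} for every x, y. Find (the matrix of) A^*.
A^* = A^T =
[[0, -3, 3],
 [0, 2, -3]]

For real matrices with standard dot products, the defining identity <Ax, y> = <x, A^* y> gives (Ax)^T y = x^T (A^*) y, i.e. x^T A^T y = x^T (A^*) y. Since this holds for all x, y, we must have A^* = A^T. Therefore
A^* =
[[0, -3, 3],
 [0, 2, -3]].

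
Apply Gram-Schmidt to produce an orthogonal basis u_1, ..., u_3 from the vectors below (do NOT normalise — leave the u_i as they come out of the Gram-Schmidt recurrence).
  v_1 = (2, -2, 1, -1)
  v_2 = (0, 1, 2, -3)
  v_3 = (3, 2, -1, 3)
Orthogonal basis:
  u_1 = (2, -2, 1, -1)
  u_2 = (-3/5, 8/5, 17/10, -27/10)
  u_3 = (395/131, 344/131, 38/131, 140/131)

Apply the Gram-Schmidt recurrence
  u_1 = v_1
  u_i = v_i − Σ_{j<i} ((v_i · u_j) / (u_j · u_j)) · u_j.

Step by step this gives:
  u_1 = (2, -2, 1, -1)
  u_2 = (-3/5, 8/5, 17/10, -27/10)
  u_3 = (395/131, 344/131, 38/131, 140/131)

Orthogonality check:
  u_2 · u_1 = 0 (should be 0)
  u_3 · u_1 = 0 (should be 0)
  u_3 · u_2 = 0 (should be 0)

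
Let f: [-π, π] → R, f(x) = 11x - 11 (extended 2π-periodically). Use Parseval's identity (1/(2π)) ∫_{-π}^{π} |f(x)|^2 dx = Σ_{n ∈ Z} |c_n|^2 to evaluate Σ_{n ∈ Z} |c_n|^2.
Σ |c_n|^2 = 121π^2/3 + 121

Expand and integrate term by term over [-π, π]:
  ∫ (11x)^2 dx = 121·(2π^3/3); ∫ 2·11·(-11)·x dx = 0 (odd integrand); ∫ (-11)^2 dx = 121·2π.
So (1/(2π)) ∫_{-π}^{π} (11x - 11)^2 dx = 121π^2/3 + 121 = 121π^2/3 + 121.
Parseval ⇒ Σ |c_n|^2 = 121π^2/3 + 121.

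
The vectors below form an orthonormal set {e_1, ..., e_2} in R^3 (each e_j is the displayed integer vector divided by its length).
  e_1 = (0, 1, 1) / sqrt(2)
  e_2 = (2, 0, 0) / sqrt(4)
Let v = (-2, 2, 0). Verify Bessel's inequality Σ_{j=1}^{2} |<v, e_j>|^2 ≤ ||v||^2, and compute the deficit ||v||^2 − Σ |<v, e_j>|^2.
Σ |<v, e_j>|^2 = 6; ||v||^2 = 8; deficit = 2

Write each e_j = u_j / sqrt(<u_j, u_j>) where u_j is the displayed integer vector. Then <v, e_j> = <v, u_j> / sqrt(<u_j, u_j>), so |<v, e_j>|^2 = <v, u_j>^2 / <u_j, u_j>.
Coefficients: <v, e_1> = 2/sqrt(2), <v, e_2> = -4/sqrt(4).
Square and sum: Σ |<v, e_j>|^2 = 6.
Compute ||v||^2 = v·v = 8.
Deficit = 8 − 6 = 2 ≥ 0, confirming Bessel's inequality. (The deficit equals ||v − Σ <v,e_j> e_j||^2, the squared distance from v to span{e_j}.)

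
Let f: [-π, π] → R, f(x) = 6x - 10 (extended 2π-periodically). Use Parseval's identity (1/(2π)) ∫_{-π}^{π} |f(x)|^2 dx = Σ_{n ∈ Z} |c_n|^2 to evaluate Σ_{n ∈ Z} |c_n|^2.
Σ |c_n|^2 = 12π^2 + 100

Expand and integrate term by term over [-π, π]:
  ∫ (6x)^2 dx = 36·(2π^3/3); ∫ 2·6·(-10)·x dx = 0 (odd integrand); ∫ (-10)^2 dx = 100·2π.
So (1/(2π)) ∫_{-π}^{π} (6x - 10)^2 dx = 36π^2/3 + 100 = 12π^2 + 100.
Parseval ⇒ Σ |c_n|^2 = 12π^2 + 100.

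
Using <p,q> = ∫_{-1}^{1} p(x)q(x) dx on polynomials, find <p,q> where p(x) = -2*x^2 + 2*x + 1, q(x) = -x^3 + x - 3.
<p,q> = -22/15

Expand the product: p(x)·q(x) = 2*x^5 - 2*x^4 - 3*x^3 + 8*x^2 - 5*x - 3.
∫_{-1}^{1} of each monomial x^k gives [2/(k+1) if k even, 0 if k odd]. Integrating term-by-term (or equivalently evaluating the antiderivative F(x) = x^6/3 - 2*x^5/5 - 3*x^4/4 + 8*x^3/3 - 5*x^2/2 - 3*x at the endpoints):
  F(1) − F(−1) = -73/20 − (-131/60) = -22/15.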